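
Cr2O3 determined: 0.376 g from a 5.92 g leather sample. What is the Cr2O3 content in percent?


6.35%

Cr2O3% = 0.376 / 5.92 x 100
Cr2O3% = 6.35%


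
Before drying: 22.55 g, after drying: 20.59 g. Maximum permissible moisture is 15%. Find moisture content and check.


MC = (22.55 - 20.59) / 22.55 x 100 = 8.7%
Maximum: 15%
Acceptable: Yes


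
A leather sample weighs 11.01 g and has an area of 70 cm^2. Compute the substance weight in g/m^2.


Substance weight = mass / area x 10000
SW = 11.01 / 70 x 10000
SW = 1572.9 g/m^2


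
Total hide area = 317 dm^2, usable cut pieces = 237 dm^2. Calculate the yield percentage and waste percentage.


Yield = 237 / 317 x 100 = 74.8%
Waste = 317 - 237 = 80 dm^2
Waste% = 100 - 74.8 = 25.2%


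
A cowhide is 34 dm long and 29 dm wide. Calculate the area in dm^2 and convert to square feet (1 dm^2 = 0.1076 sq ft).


Area = 34 x 29 = 986 dm^2
Conversion: 986 x 0.1076 = 106.09 sq ft


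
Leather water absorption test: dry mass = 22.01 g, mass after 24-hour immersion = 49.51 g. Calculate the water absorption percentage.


124.9%

Water absorbed = 49.51 - 22.01 = 27.50 g
WA% = 27.50 / 22.01 x 100 = 124.9%


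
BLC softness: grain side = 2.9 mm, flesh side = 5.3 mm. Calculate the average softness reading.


4.10 mm


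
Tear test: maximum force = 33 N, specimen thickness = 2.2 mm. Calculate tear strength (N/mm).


Tear strength = force / thickness
Tear = 33 / 2.2 = 15.0 N/mm


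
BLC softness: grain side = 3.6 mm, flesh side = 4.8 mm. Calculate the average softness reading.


4.20 mm

Average = (3.6 + 4.8) / 2
Average = 4.20 mm


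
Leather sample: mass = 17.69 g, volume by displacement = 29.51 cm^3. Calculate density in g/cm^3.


Density = mass / volume
Density = 17.69 / 29.51 = 0.599 g/cm^3


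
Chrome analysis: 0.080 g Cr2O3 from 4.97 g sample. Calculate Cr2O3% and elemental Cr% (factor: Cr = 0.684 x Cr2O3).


Cr2O3% = 0.080 / 4.97 x 100 = 1.61%
Cr% = 1.61 x 0.684 = 1.10%


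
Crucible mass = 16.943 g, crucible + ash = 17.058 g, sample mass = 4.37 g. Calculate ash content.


Ash mass = 17.058 - 16.943 = 0.115 g
Ash% = 0.115 / 4.37 x 100 = 2.63%


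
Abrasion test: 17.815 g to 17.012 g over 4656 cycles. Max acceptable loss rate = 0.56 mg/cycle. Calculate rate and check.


Loss = 17.815 - 17.012 = 0.803 g
Rate = 0.803 g / 4656 cycles x 1000 = 0.172 mg/cycle
Max = 0.56 mg/cycle
Passes: Yes


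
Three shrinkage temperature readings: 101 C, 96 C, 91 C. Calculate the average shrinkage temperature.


Average = (101 + 96 + 91) / 3
Average = 288 / 3 = 96.0 C


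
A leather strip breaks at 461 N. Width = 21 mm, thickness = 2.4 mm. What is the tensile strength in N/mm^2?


9.15 N/mm^2


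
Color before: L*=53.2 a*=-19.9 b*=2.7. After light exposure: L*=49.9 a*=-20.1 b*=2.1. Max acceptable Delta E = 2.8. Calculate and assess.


Delta E = 3.36
Passes: No


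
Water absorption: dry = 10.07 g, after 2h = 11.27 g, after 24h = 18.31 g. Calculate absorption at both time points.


2h absorption = 11.9%
24h absorption = 81.8%


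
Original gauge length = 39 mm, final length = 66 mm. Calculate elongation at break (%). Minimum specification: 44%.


Extension = 66 - 39 = 27 mm
Elongation = 27 / 39 x 100 = 69.2%
Minimum required: 44%
Meets specification: Yes


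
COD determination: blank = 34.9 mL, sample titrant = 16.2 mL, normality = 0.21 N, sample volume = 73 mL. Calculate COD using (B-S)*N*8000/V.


430.4 mg/L

COD = (34.9 - 16.2) x 0.21 x 8000 / 73
COD = 18.7 x 0.21 x 8000 / 73
COD = 430.4 mg/L


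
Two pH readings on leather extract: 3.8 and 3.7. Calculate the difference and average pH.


Difference = |3.8 - 3.7| = 0.1
Average = (3.8 + 3.7) / 2 = 3.75


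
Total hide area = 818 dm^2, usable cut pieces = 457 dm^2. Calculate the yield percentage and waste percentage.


Yield = 457 / 818 x 100 = 55.9%
Waste = 818 - 457 = 361 dm^2
Waste% = 100 - 55.9 = 44.1%


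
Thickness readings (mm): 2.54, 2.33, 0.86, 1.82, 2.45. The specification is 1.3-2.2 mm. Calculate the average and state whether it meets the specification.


Sum = 10.00
Average = 10.00 / 5 = 2.00 mm
Specification range: 1.3 to 2.2 mm
Within spec: Yes


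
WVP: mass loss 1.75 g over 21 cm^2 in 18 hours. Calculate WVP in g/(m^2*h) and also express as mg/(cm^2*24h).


WVP = 46.30 g/(m^2*h)
Daily rate = 111.11 mg/(cm^2*24h)

WVP = 1.75 / (21 x 18) x 10000 = 46.30 g/(m^2*h)
Mass loss in mg = 1.75 x 1000 = 1750 mg
Per cm^2 per 24h in mg: 1750 x 24 / (21 x 18) = 42000 / 378 = 111.11 mg/(cm^2*24h)


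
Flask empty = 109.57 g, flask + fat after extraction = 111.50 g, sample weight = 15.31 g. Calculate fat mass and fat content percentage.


Fat mass = 1.93 g
Fat content = 12.6%


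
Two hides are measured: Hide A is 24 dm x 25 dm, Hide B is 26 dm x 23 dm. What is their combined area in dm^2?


1198 dm^2


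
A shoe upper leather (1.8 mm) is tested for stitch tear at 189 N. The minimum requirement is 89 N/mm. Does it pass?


STS = 105.0 N/mm
Passes: Yes

STS = 189 / 1.8 = 105.0 N/mm
Minimum required: 89 N/mm
Passes: Yes


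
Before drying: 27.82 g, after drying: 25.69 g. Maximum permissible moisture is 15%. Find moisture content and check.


MC = (27.82 - 25.69) / 27.82 x 100 = 7.7%
Maximum: 15%
Acceptable: Yes


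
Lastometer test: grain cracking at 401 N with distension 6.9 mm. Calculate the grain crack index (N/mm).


58.1 N/mm


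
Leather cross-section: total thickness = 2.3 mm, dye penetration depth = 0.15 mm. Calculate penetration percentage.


Penetration% = 0.15 / 2.3 x 100
Penetration = 6.5%


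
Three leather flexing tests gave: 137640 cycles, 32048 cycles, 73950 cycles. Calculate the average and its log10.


Average = 81213 cycles
log10 = 4.91

Average = (137640 + 32048 + 73950) / 3 = 81213 cycles
log10(81213) = 4.91


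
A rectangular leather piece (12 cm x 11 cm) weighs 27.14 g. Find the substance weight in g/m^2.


Area = 12 x 11 = 132 cm^2
SW = 27.14 / 132 x 10000 = 2056.1 g/m^2


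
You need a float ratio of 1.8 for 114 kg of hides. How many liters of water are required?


Water = hide weight x target ratio
Water = 114 x 1.8 = 205.2 L


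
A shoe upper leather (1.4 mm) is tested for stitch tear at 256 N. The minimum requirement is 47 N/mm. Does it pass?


STS = 256 / 1.4 = 182.9 N/mm
Minimum required: 47 N/mm
Passes: Yes


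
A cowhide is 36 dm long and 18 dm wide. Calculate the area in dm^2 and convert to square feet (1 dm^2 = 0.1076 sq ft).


Area = 36 x 18 = 648 dm^2
Conversion: 648 x 0.1076 = 69.72 sq ft


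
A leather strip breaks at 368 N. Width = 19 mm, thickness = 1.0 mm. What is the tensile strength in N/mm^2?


19.37 N/mm^2


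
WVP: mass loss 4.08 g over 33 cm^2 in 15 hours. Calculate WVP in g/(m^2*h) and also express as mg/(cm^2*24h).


WVP = 82.42 g/(m^2*h)
Daily rate = 197.82 mg/(cm^2*24h)

WVP = 4.08 / (33 x 15) x 10000 = 82.42 g/(m^2*h)
Mass loss in mg = 4.08 x 1000 = 4080 mg
Per cm^2 per 24h in mg: 4080 x 24 / (33 x 15) = 97920 / 495 = 197.82 mg/(cm^2*24h)


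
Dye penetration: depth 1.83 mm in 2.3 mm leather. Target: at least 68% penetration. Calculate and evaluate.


Penetration = 1.83 / 2.3 x 100 = 79.6%
Target: 68%
Meets target: Yes


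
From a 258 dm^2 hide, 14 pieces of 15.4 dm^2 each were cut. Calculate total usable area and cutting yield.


Total usable = 14 x 15.4 = 215.6 dm^2
Yield = 215.6 / 258 x 100 = 83.6%


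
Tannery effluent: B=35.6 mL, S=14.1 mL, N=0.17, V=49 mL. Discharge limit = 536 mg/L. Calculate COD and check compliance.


COD = 596.7 mg/L
Compliant: No

COD = (35.6 - 14.1) x 0.17 x 8000 / 49 = 596.7 mg/L
Limit: 536 mg/L
Compliant: No


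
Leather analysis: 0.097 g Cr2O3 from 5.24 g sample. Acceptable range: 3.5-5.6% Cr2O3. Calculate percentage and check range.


Cr2O3% = 0.097 / 5.24 x 100 = 1.85%
Acceptable range: 3.5 to 5.6%
Within range: No


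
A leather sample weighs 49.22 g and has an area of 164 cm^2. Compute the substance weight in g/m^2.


Substance weight = mass / area x 10000
SW = 49.22 / 164 x 10000
SW = 3001.2 g/m^2


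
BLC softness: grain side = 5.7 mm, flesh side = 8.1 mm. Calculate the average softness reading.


Average = (5.7 + 8.1) / 2
Average = 6.90 mm


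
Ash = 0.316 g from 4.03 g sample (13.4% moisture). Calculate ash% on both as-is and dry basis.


As-is ash% = 0.316 / 4.03 x 100 = 7.84%
Dry mass = 4.03 x (100 - 13.4) / 100 = 3.48998 g
Dry-basis ash% = 0.316 / 3.48998 x 100 = 9.05%


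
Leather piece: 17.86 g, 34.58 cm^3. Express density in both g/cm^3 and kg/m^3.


0.516 g/cm^3
516 kg/m^3


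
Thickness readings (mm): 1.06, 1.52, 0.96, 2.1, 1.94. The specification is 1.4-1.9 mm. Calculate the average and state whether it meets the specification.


Sum = 7.58
Average = 7.58 / 5 = 1.52 mm
Specification range: 1.4 to 1.9 mm
Within spec: Yes


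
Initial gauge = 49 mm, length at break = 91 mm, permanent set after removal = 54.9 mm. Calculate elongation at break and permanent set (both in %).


Elongation at break = 85.7%
Permanent set = 12.0%


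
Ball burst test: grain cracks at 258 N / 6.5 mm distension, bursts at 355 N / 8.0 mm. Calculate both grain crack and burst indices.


Crack index = 258 / 6.5 = 39.7 N/mm
Burst index = 355 / 8.0 = 44.4 N/mm


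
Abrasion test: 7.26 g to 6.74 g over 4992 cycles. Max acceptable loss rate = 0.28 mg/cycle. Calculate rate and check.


Loss = 7.26 - 6.74 = 0.520 g
Rate = 0.520 g / 4992 cycles x 1000 = 0.104 mg/cycle
Max = 0.28 mg/cycle
Passes: Yes


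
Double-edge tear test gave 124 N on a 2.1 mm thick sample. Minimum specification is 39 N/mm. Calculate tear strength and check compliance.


Tear strength = 59.0 N/mm
Compliant: Yes

Tear strength = 124 / 2.1 = 59.0 N/mm
Required minimum = 39 N/mm
Compliant: Yes


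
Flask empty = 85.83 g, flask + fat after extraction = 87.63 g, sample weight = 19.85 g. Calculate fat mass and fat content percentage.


Fat mass = 87.63 - 85.83 = 1.80 g
Fat% = 1.80 / 19.85 x 100 = 9.1%


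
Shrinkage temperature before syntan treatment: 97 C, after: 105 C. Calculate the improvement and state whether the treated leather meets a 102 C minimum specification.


Improvement = 105 - 97 = 8 C
Spec check: 105 C >= 102 C? Yes


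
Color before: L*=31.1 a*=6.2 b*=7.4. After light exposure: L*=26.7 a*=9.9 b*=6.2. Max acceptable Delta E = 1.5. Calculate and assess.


dL = -4.4, da = 3.7, db = -1.2
dE = sqrt((-4.4)^2 + (3.7)^2 + (-1.2)^2) = 5.87
Max = 1.5
Passes: No


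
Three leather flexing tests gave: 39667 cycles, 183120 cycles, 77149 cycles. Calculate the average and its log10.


Average = (39667 + 183120 + 77149) / 3 = 99979 cycles
log10(99979) = 5.00


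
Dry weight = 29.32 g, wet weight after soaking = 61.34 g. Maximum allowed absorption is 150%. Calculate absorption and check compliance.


WA = (61.34 - 29.32) / 29.32 x 100 = 109.2%
Maximum allowed: 150%
Compliant: Yes


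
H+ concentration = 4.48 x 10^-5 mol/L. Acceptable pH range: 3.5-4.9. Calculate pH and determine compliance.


pH = -log10(4.48 x 10^-5) = 4.35
Range: 3.5 to 4.9
Compliant: Yes


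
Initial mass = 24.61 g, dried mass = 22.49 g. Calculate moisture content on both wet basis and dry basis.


Moisture lost = 24.61 - 22.49 = 2.12 g
Wet basis MC = 2.12 / 24.61 x 100 = 8.6%
Dry basis MC = 2.12 / 22.49 x 100 = 9.4%


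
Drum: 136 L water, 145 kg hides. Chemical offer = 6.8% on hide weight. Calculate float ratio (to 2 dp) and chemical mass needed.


Float ratio = 0.94
Chemical needed = 9.86 kg


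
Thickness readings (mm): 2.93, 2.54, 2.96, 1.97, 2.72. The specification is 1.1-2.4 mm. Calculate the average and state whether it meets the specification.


Sum = 13.12
Average = 13.12 / 5 = 2.62 mm
Specification range: 1.1 to 2.4 mm
Within spec: No


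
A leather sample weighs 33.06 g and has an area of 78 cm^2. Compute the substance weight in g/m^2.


4238.5 g/m^2


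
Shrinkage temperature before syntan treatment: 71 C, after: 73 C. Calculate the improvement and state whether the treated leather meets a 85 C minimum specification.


Improvement = 73 - 71 = 2 C
Spec check: 73 C >= 85 C? No


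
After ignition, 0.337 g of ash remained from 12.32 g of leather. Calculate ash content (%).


Ash% = 0.337 / 12.32 x 100
Ash% = 2.74%


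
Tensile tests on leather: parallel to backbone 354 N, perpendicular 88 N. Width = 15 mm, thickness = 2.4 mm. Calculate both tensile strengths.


Parallel = 9.83 N/mm^2
Perpendicular = 2.44 N/mm^2


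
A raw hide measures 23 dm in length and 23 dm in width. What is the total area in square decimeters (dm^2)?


529 dm^2

Area = length x width
Area = 23 x 23 = 529 dm^2


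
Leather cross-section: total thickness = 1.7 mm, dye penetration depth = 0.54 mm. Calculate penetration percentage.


Penetration% = 0.54 / 1.7 x 100
Penetration = 31.8%


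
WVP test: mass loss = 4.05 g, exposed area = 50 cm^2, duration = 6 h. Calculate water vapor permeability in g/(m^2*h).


135.00 g/(m^2*h)

WVP = mass_loss / (area x time) x 10000
WVP = 4.05 / (50 x 6) x 10000
WVP = 4.05 / 300 x 10000 = 135.00 g/(m^2*h)


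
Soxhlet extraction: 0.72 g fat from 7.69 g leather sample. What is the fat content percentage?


Fat content = 0.72 / 7.69 x 100
Fat = 9.4%


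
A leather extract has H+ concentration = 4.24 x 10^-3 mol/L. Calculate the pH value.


pH = 2.37


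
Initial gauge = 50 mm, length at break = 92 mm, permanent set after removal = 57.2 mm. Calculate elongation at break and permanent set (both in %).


Elongation at break = (92 - 50) / 50 x 100 = 84.0%
Permanent set = (57.2 - 50) / 50 x 100 = 14.4%


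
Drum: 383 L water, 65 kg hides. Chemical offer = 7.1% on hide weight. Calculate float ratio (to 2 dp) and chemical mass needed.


Float ratio = 5.89
Chemical needed = 4.615 kg

Float ratio = 383 / 65 = 5.89
Chemical = 65 x 7.1 / 100 = 4.615 kg


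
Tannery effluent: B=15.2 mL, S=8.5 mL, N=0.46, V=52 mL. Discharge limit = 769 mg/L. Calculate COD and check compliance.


COD = (15.2 - 8.5) x 0.46 x 8000 / 52 = 474.2 mg/L
Limit: 769 mg/L
Compliant: Yes


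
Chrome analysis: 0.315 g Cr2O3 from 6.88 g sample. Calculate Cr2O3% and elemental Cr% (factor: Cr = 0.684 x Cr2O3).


Cr2O3 = 4.58%
Cr = 3.13%

Cr2O3% = 0.315 / 6.88 x 100 = 4.58%
Cr% = 4.58 x 0.684 = 3.13%


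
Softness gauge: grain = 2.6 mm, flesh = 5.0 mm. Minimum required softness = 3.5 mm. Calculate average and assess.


Average softness = 3.80 mm
Meets requirement: Yes


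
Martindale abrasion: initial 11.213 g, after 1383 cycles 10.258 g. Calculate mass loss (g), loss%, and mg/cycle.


Mass loss = 0.955 g
Loss = 8.52%
Rate = 0.691 mg/cycle

Loss = 11.213 - 10.258 = 0.955 g
Loss% = 0.955 / 11.213 x 100 = 8.52%
Rate = 0.955 / 1383 x 1000 = 0.691 mg/cycle


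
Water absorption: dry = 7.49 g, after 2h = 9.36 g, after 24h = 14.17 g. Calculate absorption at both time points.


2h absorption = 25.0%
24h absorption = 89.2%


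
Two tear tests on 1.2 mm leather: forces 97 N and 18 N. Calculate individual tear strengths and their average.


Tear 1 = 97 / 1.2 = 80.8 N/mm
Tear 2 = 18 / 1.2 = 15.0 N/mm
Average = (80.8 + 15.0) / 2 = 47.9 N/mm


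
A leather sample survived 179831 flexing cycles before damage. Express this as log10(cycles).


log10(179831) = 5.25


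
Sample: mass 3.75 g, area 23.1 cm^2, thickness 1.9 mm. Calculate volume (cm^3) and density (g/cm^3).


Thickness in cm = 1.9 / 10 = 0.19 cm
Volume = 23.1 x 0.19 = 4.389 cm^3
Density = 3.75 / 4.389 = 0.854 g/cm^3


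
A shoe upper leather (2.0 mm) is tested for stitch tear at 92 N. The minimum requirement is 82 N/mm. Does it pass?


STS = 46.0 N/mm
Passes: No

STS = 92 / 2.0 = 46.0 N/mm
Minimum required: 82 N/mm
Passes: No


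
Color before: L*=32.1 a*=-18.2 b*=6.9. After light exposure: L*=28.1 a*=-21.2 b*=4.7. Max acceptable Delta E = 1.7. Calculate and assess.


dL = -4.0, da = -3.0, db = -2.2
dE = sqrt((-4.0)^2 + (-3.0)^2 + (-2.2)^2) = 5.46
Max = 1.7
Passes: No


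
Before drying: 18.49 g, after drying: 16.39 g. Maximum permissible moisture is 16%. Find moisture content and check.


Moisture content = 11.4%
Acceptable: Yes


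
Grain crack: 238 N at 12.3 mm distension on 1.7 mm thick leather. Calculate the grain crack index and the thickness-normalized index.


Crack index = 19.3 N/mm
Normalized index = 11.4 N/mm per mm


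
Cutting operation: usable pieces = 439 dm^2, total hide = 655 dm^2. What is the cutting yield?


67.0%


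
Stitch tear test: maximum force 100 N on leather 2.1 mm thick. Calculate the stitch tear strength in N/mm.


Stitch tear strength = force / thickness
STS = 100 / 2.1 = 47.6 N/mm


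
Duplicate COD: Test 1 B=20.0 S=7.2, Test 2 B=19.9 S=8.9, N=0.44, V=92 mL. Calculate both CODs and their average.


COD1 = 489.7 mg/L
COD2 = 420.9 mg/L
Average = 455.3 mg/L


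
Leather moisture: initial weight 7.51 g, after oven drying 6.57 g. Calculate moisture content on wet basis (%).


Moisture = 7.51 - 6.57 = 0.94 g
MC = 0.94 / 7.51 x 100 = 12.5%


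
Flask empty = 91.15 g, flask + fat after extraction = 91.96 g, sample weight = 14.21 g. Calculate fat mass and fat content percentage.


Fat mass = 0.81 g
Fat content = 5.7%

Fat mass = 91.96 - 91.15 = 0.81 g
Fat% = 0.81 / 14.21 x 100 = 5.7%


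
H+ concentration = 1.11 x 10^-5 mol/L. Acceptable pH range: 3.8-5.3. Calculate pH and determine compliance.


pH = -log10(1.11 x 10^-5) = 4.95
Range: 3.8 to 5.3
Compliant: Yes


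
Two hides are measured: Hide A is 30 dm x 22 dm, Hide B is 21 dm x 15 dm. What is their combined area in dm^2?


Hide A area = 30 x 22 = 660 dm^2
Hide B area = 21 x 15 = 315 dm^2
Total = 660 + 315 = 975 dm^2


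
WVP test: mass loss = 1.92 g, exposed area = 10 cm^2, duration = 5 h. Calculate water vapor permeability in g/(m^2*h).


384.00 g/(m^2*h)


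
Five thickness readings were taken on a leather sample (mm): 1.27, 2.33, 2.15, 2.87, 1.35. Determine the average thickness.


Sum = 1.27 + 2.33 + 2.15 + 2.87 + 1.35 = 9.97
Average = 9.97 / 5 = 1.99 mm


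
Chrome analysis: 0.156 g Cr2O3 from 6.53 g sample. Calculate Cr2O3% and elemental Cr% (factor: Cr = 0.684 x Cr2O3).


Cr2O3% = 0.156 / 6.53 x 100 = 2.39%
Cr% = 2.39 x 0.684 = 1.63%


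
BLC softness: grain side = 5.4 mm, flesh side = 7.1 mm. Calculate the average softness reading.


6.25 mm

Average = (5.4 + 7.1) / 2
Average = 6.25 mm


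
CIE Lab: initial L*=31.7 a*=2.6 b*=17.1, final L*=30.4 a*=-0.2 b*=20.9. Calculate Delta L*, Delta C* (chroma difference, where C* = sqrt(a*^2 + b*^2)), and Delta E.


Delta L* = 30.4 - 31.7 = -1.3
C1* = sqrt((2.6)^2 + (17.1)^2) = 17.297
C2* = sqrt((-0.2)^2 + (20.9)^2) = 20.901
Delta C* = 20.901 - 17.297 = 3.60
Delta E = sqrt((-1.3)^2 + (-2.8)^2 + (3.8)^2) = 4.90


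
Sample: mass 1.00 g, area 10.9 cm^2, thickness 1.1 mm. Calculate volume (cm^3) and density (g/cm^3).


Thickness in cm = 1.1 / 10 = 0.11 cm
Volume = 10.9 x 0.11 = 1.199 cm^3
Density = 1.00 / 1.199 = 0.834 g/cm^3


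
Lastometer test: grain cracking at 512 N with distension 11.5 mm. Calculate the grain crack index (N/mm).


44.5 N/mm


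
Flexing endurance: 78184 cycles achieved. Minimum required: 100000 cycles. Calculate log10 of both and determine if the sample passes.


log10(78184) = 4.89
log10(100000) = 5.00
Passes: No


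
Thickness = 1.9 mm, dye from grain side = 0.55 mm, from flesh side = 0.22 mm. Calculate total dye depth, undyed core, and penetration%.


Total dyed = 0.77 mm
Undyed core = 1.13 mm
Penetration = 40.5%

Total dyed = 0.55 + 0.22 = 0.77 mm
Undyed core = 1.9 - 0.77 = 1.13 mm
Penetration = 0.77 / 1.9 x 100 = 40.5%


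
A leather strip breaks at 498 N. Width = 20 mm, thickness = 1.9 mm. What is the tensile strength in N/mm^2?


13.11 N/mm^2


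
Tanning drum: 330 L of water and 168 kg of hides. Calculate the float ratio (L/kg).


Float ratio = water / hide weight
Ratio = 330 / 168 = 2.0


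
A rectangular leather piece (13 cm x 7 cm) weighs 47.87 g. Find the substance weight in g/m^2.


5260.4 g/m^2

Area = 13 x 7 = 91 cm^2
SW = 47.87 / 91 x 10000 = 5260.4 g/m^2


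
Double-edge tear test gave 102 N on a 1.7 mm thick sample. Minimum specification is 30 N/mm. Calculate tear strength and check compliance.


Tear strength = 60.0 N/mm
Compliant: Yes

Tear strength = 102 / 1.7 = 60.0 N/mm
Required minimum = 30 N/mm
Compliant: Yes


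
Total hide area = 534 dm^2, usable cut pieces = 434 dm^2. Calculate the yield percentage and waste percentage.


Yield = 81.3%
Waste = 18.7%

Yield = 434 / 534 x 100 = 81.3%
Waste = 534 - 434 = 100 dm^2
Waste% = 100 - 81.3 = 18.7%


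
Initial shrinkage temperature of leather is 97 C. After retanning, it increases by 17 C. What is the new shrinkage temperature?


New Ts = 97 + 17 = 114 C


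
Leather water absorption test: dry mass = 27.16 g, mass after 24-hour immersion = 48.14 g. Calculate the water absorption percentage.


77.2%

Water absorbed = 48.14 - 27.16 = 20.98 g
WA% = 20.98 / 27.16 x 100 = 77.2%


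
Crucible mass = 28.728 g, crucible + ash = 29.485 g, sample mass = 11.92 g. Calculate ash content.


Ash mass = 29.485 - 28.728 = 0.757 g
Ash% = 0.757 / 11.92 x 100 = 6.35%


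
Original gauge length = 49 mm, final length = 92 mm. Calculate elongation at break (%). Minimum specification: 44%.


Extension = 92 - 49 = 43 mm
Elongation = 43 / 49 x 100 = 87.8%
Minimum required: 44%
Meets specification: Yes


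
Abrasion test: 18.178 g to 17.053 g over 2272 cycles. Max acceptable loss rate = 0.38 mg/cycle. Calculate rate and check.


Loss = 18.178 - 17.053 = 1.125 g
Rate = 1.125 g / 2272 cycles x 1000 = 0.495 mg/cycle
Max = 0.38 mg/cycle
Passes: No


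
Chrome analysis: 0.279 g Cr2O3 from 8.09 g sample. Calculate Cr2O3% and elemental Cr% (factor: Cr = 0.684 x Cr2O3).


Cr2O3% = 0.279 / 8.09 x 100 = 3.45%
Cr% = 3.45 x 0.684 = 2.36%


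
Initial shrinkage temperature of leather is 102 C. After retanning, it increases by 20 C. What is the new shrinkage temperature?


122 C

New Ts = 102 + 20 = 122 C


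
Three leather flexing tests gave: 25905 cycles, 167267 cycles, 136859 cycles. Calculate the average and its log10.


Average = (25905 + 167267 + 136859) / 3 = 110010 cycles
log10(110010) = 5.04


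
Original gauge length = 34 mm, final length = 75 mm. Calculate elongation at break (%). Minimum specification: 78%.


Extension = 75 - 34 = 41 mm
Elongation = 41 / 34 x 100 = 120.6%
Minimum required: 78%
Meets specification: Yes


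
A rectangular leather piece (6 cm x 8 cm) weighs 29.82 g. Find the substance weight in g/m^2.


6212.5 g/m^2

Area = 6 x 8 = 48 cm^2
SW = 29.82 / 48 x 10000 = 6212.5 g/m^2


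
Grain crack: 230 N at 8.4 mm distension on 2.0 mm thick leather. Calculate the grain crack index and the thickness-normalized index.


Crack index = 230 / 8.4 = 27.4 N/mm
Normalized = 27.4 / 2.0 = 13.7 N/mm per mm


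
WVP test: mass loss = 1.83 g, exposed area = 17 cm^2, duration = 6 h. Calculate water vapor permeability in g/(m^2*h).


179.41 g/(m^2*h)

WVP = mass_loss / (area x time) x 10000
WVP = 1.83 / (17 x 6) x 10000
WVP = 1.83 / 102 x 10000 = 179.41 g/(m^2*h)


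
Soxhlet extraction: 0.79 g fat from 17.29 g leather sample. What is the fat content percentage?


Fat content = 0.79 / 17.29 x 100
Fat = 4.6%


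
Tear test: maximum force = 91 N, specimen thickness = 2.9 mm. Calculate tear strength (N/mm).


31.4 N/mm

Tear strength = force / thickness
Tear = 91 / 2.9 = 31.4 N/mm


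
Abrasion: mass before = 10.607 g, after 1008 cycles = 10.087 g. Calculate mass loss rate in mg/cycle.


Mass loss = 10.607 - 10.087 = 0.520 g
Rate = 0.520 / 1008 x 1000 = 0.516 mg/cycle


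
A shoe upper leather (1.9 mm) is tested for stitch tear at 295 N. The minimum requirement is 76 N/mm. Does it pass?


STS = 155.3 N/mm
Passes: Yes

STS = 295 / 1.9 = 155.3 N/mm
Minimum required: 76 N/mm
Passes: Yes


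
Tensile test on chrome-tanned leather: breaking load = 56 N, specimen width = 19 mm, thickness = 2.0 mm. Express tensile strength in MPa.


Cross-section = 19 x 2.0 = 38.0 mm^2
TS = 56 / 38.0 = 1.47 MPa
(1 N/mm^2 = 1 MPa)


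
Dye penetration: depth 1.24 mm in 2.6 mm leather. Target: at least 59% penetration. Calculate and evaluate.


Penetration = 47.7%
Meets target: No


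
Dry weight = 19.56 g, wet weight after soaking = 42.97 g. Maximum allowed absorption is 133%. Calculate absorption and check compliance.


WA = (42.97 - 19.56) / 19.56 x 100 = 119.7%
Maximum allowed: 133%
Compliant: Yes


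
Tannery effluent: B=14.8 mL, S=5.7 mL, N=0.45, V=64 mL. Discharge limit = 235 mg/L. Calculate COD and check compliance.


COD = 511.9 mg/L
Compliant: No

COD = (14.8 - 5.7) x 0.45 x 8000 / 64 = 511.9 mg/L
Limit: 235 mg/L
Compliant: No


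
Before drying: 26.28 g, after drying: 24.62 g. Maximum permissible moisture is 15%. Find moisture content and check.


MC = (26.28 - 24.62) / 26.28 x 100 = 6.3%
Maximum: 15%
Acceptable: Yes


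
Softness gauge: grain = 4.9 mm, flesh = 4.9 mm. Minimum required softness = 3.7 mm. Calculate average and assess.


Average = (4.9 + 4.9) / 2 = 4.90 mm
Minimum = 3.7 mm
Meets requirement: Yes


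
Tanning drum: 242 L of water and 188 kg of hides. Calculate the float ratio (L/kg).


1.3

Float ratio = water / hide weight
Ratio = 242 / 188 = 1.3


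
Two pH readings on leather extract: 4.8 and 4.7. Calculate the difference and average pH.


Difference = |4.8 - 4.7| = 0.1
Average = (4.8 + 4.7) / 2 = 4.75


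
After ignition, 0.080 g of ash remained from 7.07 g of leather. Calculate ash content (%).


1.13%


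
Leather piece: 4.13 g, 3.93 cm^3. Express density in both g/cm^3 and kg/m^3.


1.051 g/cm^3
1051 kg/m^3


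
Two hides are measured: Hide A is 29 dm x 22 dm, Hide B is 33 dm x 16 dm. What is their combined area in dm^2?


1166 dm^2

Hide A area = 29 x 22 = 638 dm^2
Hide B area = 33 x 16 = 528 dm^2
Total = 638 + 528 = 1166 dm^2


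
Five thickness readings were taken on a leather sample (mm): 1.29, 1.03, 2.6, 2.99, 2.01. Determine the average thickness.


1.98 mm


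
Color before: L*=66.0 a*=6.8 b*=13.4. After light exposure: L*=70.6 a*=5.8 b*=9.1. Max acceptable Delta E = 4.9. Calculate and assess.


dL = 4.6, da = -1.0, db = -4.3
dE = sqrt((4.6)^2 + (-1.0)^2 + (-4.3)^2) = 6.38
Max = 4.9
Passes: No


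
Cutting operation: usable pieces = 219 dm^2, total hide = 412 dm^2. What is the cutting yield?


53.2%

Yield = usable / total x 100
Yield = 219 / 412 x 100 = 53.2%


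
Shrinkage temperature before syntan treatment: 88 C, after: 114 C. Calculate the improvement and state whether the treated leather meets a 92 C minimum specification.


Improvement = 26 C
Meets 92 C spec: Yes

Improvement = 114 - 88 = 26 C
Spec check: 114 C >= 92 C? Yes


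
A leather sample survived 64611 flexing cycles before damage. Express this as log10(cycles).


4.81

log10(64611) = 4.81


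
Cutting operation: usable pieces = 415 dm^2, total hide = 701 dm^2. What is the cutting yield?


Yield = usable / total x 100
Yield = 415 / 701 x 100 = 59.2%


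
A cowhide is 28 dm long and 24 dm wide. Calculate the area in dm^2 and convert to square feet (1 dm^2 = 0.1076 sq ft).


Area = 28 x 24 = 672 dm^2
Conversion: 672 x 0.1076 = 72.31 sq ft


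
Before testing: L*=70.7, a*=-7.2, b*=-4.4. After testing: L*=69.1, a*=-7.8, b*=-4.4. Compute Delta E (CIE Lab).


dL = 69.1 - 70.7 = -1.6
da = -7.8 - (-7.2) = -0.6
db = -4.4 - (-4.4) = 0.0
dE = sqrt((-1.6)^2 + (-0.6)^2 + (0.0)^2) = 1.71


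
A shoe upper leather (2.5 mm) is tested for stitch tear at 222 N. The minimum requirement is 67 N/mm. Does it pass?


STS = 88.8 N/mm
Passes: Yes

STS = 222 / 2.5 = 88.8 N/mm
Minimum required: 67 N/mm
Passes: Yes


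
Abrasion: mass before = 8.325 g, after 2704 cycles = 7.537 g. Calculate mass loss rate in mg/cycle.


Mass loss = 8.325 - 7.537 = 0.788 g
Rate = 0.788 / 2704 x 1000 = 0.291 mg/cycle


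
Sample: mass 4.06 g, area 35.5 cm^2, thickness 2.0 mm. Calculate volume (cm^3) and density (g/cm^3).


Thickness in cm = 2.0 / 10 = 0.20 cm
Volume = 35.5 x 0.20 = 7.100 cm^3
Density = 4.06 / 7.100 = 0.572 g/cm^3


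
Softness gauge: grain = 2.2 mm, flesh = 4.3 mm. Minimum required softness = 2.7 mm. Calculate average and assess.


Average softness = 3.25 mm
Meets requirement: Yes

Average = (2.2 + 4.3) / 2 = 3.25 mm
Minimum = 2.7 mm
Meets requirement: Yes


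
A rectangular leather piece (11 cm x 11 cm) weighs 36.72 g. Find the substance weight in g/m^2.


3034.7 g/m^2

Area = 11 x 11 = 121 cm^2
SW = 36.72 / 121 x 10000 = 3034.7 g/m^2


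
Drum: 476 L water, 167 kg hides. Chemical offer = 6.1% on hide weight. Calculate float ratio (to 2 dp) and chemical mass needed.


Float ratio = 2.85
Chemical needed = 10.187 kg

Float ratio = 476 / 167 = 2.85
Chemical = 167 x 6.1 / 100 = 10.187 kg


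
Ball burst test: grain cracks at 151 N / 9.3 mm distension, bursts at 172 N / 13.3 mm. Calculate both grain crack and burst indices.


Crack index = 151 / 9.3 = 16.2 N/mm
Burst index = 172 / 13.3 = 12.9 N/mm


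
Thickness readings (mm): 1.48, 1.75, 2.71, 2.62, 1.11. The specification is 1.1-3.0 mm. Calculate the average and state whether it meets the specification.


Average = 1.93 mm
Within specification: Yes


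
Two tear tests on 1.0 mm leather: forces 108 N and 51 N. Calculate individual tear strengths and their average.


Tear 1 = 108.0 N/mm
Tear 2 = 51.0 N/mm
Average = 79.5 N/mm

Tear 1 = 108 / 1.0 = 108.0 N/mm
Tear 2 = 51 / 1.0 = 51.0 N/mm
Average = (108.0 + 51.0) / 2 = 79.5 N/mm


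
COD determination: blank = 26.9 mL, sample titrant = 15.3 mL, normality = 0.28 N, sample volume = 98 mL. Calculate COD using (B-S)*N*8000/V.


COD = (26.9 - 15.3) x 0.28 x 8000 / 98
COD = 11.6 x 0.28 x 8000 / 98
COD = 265.1 mg/L


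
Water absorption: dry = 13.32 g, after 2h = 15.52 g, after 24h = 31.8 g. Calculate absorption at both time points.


WA (2h) = (15.52 - 13.32) / 13.32 x 100 = 16.5%
WA (24h) = (31.8 - 13.32) / 13.32 x 100 = 138.7%


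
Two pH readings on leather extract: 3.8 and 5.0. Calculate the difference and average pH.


Difference = 1.2
Average pH = 4.40


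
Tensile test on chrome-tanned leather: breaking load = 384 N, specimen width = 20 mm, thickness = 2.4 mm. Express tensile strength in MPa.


Cross-section = 20 x 2.4 = 48.0 mm^2
TS = 384 / 48.0 = 8.00 MPa
(1 N/mm^2 = 1 MPa)


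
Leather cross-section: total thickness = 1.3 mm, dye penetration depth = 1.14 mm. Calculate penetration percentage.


Penetration% = 1.14 / 1.3 x 100
Penetration = 87.7%


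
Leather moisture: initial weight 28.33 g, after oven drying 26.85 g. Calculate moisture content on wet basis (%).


5.2%


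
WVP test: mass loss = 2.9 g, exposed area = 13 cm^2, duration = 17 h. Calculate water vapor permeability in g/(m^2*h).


WVP = mass_loss / (area x time) x 10000
WVP = 2.9 / (13 x 17) x 10000
WVP = 2.9 / 221 x 10000 = 131.22 g/(m^2*h)


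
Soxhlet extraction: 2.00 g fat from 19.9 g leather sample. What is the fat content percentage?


Fat content = 2.00 / 19.9 x 100
Fat = 10.1%


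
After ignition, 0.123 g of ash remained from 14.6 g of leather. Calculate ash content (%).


Ash% = 0.123 / 14.6 x 100
Ash% = 0.84%


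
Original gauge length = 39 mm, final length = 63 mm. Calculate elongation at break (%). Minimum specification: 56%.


Elongation = 61.5%
Meets spec: Yes

Extension = 63 - 39 = 24 mm
Elongation = 24 / 39 x 100 = 61.5%
Minimum required: 56%
Meets specification: Yes


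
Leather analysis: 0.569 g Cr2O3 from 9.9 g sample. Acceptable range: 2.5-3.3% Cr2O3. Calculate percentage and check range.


Cr2O3 = 5.75%
Within range: No

Cr2O3% = 0.569 / 9.9 x 100 = 5.75%
Acceptable range: 2.5 to 3.3%
Within range: No


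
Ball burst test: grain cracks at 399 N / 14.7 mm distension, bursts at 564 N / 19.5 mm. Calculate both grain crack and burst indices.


Crack index = 399 / 14.7 = 27.1 N/mm
Burst index = 564 / 19.5 = 28.9 N/mm


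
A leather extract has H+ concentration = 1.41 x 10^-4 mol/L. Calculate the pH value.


pH = -log10[H+]
pH = -log10(1.41 x 10^-4) = 3.85


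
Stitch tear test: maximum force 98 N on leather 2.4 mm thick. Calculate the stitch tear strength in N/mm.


40.8 N/mm

Stitch tear strength = force / thickness
STS = 98 / 2.4 = 40.8 N/mm


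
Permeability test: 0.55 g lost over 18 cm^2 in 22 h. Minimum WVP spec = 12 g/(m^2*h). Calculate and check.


WVP = 13.89 g/(m^2*h)
Meets specification: Yes


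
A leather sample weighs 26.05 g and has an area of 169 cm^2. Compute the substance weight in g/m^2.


Substance weight = mass / area x 10000
SW = 26.05 / 169 x 10000
SW = 1541.4 g/m^2


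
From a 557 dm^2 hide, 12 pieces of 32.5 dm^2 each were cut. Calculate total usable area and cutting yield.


Total usable = 12 x 32.5 = 390.0 dm^2
Yield = 390.0 / 557 x 100 = 70.0%


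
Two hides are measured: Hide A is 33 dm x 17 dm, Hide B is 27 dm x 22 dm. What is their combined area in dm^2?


Hide A area = 33 x 17 = 561 dm^2
Hide B area = 27 x 22 = 594 dm^2
Total = 561 + 594 = 1155 dm^2


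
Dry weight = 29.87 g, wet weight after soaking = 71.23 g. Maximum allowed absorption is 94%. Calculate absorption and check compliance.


Absorption = 138.5%
Compliant: No

WA = (71.23 - 29.87) / 29.87 x 100 = 138.5%
Maximum allowed: 94%
Compliant: No


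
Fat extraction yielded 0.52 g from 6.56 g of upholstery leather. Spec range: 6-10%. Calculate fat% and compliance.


Fat% = 0.52 / 6.56 x 100 = 7.9%
Spec range: 6-10%
Compliant: Yes


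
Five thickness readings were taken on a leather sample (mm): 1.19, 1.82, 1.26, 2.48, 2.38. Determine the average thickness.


Sum = 1.19 + 1.82 + 1.26 + 2.48 + 2.38 = 9.13
Average = 9.13 / 5 = 1.83 mm


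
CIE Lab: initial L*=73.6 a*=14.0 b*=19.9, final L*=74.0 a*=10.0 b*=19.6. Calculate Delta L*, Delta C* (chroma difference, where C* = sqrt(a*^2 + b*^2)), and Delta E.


Delta L* = 0.4
Delta C* = -2.33
Delta E = 4.03

Delta L* = 74.0 - 73.6 = 0.4
C1* = sqrt((14.0)^2 + (19.9)^2) = 24.331
C2* = sqrt((10.0)^2 + (19.6)^2) = 22.004
Delta C* = 22.004 - 24.331 = -2.33
Delta E = sqrt((0.4)^2 + (-4.0)^2 + (-0.3)^2) = 4.03


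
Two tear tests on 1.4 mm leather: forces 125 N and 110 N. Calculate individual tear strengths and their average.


Tear 1 = 89.3 N/mm
Tear 2 = 78.6 N/mm
Average = 84.0 N/mm

Tear 1 = 125 / 1.4 = 89.3 N/mm
Tear 2 = 110 / 1.4 = 78.6 N/mm
Average = (89.3 + 78.6) / 2 = 84.0 N/mm


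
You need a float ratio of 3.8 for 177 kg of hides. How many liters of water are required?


Water = hide weight x target ratio
Water = 177 x 3.8 = 672.6 L


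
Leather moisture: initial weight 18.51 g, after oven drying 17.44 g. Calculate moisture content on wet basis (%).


5.8%

Moisture = 18.51 - 17.44 = 1.07 g
MC = 1.07 / 18.51 x 100 = 5.8%


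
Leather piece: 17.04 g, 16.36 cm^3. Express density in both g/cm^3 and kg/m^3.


1.042 g/cm^3
1042 kg/m^3


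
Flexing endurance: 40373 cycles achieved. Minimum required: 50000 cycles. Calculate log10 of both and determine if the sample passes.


log10(40373) = 4.61
log10(50000) = 4.70
Passes: No


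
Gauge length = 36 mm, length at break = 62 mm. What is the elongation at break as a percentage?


Extension = 62 - 36 = 26 mm
Elongation = 26 / 36 x 100 = 72.2%


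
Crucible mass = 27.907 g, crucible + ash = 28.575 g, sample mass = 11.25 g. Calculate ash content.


Ash mass = 28.575 - 27.907 = 0.668 g
Ash% = 0.668 / 11.25 x 100 = 5.94%


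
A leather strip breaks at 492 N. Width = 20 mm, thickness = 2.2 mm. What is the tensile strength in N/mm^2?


11.18 N/mm^2


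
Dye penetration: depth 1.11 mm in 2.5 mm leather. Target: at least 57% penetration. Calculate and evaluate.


Penetration = 1.11 / 2.5 x 100 = 44.4%
Target: 57%
Meets target: No


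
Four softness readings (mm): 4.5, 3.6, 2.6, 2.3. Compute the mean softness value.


3.25 mm


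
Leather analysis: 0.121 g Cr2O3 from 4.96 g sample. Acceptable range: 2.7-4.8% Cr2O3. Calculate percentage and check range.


Cr2O3 = 2.44%
Within range: No


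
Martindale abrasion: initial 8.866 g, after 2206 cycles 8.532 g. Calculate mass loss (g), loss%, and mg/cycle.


Mass loss = 0.334 g
Loss = 3.77%
Rate = 0.151 mg/cycle


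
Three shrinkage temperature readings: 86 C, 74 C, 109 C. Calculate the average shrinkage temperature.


89.7 C


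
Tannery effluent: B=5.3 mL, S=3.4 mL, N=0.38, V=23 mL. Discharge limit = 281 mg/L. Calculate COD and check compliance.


COD = (5.3 - 3.4) x 0.38 x 8000 / 23 = 251.1 mg/L
Limit: 281 mg/L
Compliant: Yes


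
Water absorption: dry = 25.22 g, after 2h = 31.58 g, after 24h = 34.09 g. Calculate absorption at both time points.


WA (2h) = (31.58 - 25.22) / 25.22 x 100 = 25.2%
WA (24h) = (34.09 - 25.22) / 25.22 x 100 = 35.2%


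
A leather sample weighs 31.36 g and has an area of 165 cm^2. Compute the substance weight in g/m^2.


Substance weight = mass / area x 10000
SW = 31.36 / 165 x 10000
SW = 1900.6 g/m^2


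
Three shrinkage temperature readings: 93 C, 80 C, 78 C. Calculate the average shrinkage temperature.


Average = (93 + 80 + 78) / 3
Average = 251 / 3 = 83.7 C


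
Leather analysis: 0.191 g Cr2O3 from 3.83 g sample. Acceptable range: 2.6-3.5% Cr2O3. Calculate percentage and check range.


Cr2O3 = 4.99%
Within range: No

Cr2O3% = 0.191 / 3.83 x 100 = 4.99%
Acceptable range: 2.6 to 3.5%
Within range: No


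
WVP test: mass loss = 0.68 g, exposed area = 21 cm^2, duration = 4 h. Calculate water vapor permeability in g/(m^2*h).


WVP = mass_loss / (area x time) x 10000
WVP = 0.68 / (21 x 4) x 10000
WVP = 0.68 / 84 x 10000 = 80.95 g/(m^2*h)


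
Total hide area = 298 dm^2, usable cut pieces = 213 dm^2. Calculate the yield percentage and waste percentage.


Yield = 71.5%
Waste = 28.5%

Yield = 213 / 298 x 100 = 71.5%
Waste = 298 - 213 = 85 dm^2
Waste% = 100 - 71.5 = 28.5%


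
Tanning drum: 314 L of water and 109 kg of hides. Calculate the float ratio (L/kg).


Float ratio = water / hide weight
Ratio = 314 / 109 = 2.9


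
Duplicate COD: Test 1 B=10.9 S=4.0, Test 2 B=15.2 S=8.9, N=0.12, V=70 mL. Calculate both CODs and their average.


COD1 = (10.9 - 4.0) x 0.12 x 8000 / 70 = 94.6 mg/L
COD2 = (15.2 - 8.9) x 0.12 x 8000 / 70 = 86.4 mg/L
Average = (94.6 + 86.4) / 2 = 90.5 mg/L


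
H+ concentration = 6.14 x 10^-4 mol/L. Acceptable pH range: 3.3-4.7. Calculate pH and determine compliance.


pH = -log10(6.14 x 10^-4) = 3.21
Range: 3.3 to 4.7
Compliant: No


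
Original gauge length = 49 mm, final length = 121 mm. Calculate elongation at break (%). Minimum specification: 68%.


Elongation = 146.9%
Meets spec: Yes


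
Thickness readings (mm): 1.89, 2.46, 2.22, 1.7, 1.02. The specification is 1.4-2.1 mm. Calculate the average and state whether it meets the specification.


Average = 1.86 mm
Within specification: Yes

Sum = 9.29
Average = 9.29 / 5 = 1.86 mm
Specification range: 1.4 to 2.1 mm
Within spec: Yes


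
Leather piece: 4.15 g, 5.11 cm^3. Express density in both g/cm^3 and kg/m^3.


Density = 4.15 / 5.11 = 0.812 g/cm^3
Convert: 0.812 x 1000 = 812 kg/m^3


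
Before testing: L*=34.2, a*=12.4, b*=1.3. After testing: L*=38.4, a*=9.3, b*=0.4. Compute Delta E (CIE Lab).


dL = 38.4 - 34.2 = 4.2
da = 9.3 - 12.4 = -3.1
db = 0.4 - 1.3 = -0.9
dE = sqrt((4.2)^2 + (-3.1)^2 + (-0.9)^2) = 5.30
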